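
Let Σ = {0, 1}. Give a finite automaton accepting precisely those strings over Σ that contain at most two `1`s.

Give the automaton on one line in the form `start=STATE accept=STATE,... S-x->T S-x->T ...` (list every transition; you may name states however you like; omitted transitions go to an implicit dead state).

Only the number of `1`s matters, and only up to 3. Make a chain s0 → s1 → s2 → s3 advanced by each `1` (with s3 absorbing); every other symbol self-loops. The accepting set is {s0, s1, s2}.
        0   1  
>* s0   s0  s1 
 * s1   s1  s2 
 * s2   s2  s3 
   s3   s3  s3 
(> = start, * = accepting)

start=s0 accept=s0,s1,s2 s0-0->s0 s0-1->s1 s1-0->s1 s1-1->s2 s2-0->s2 s2-1->s3 s3-0->s3 s3-1->s3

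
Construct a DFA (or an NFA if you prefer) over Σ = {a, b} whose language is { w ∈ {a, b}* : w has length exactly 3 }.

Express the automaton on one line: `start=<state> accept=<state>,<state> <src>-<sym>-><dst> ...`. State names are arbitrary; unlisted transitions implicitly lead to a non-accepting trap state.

We only need to distinguish lengths 0, 1, …, 3, and '>3'. Chain s0 → s1 → s2 → s3 → s4 on every symbol, with s4 looping. Accepting states: {s3}.
With 5 states:
        a   b  
>  s0   s1  s1 
   s1   s2  s2 
   s2   s3  s3 
 * s3   s4  s4 
   s4   s4  s4 
(> = start, * = accepting)

start=s0 accept=s3 s0-a->s1 s0-b->s1 s1-a->s2 s1-b->s2 s2-a->s3 s2-b->s3 s3-a->s4 s3-b->s4 s4-a->s4 s4-b->s4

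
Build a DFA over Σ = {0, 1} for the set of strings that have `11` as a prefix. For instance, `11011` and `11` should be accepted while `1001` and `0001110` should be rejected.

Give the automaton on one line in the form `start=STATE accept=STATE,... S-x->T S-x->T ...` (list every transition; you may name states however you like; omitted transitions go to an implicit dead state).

Check the first 2 symbols one by one: q0 through q1 record how many have matched `11` so far; any wrong symbol goes to the dead state q3. After all 2 match we enter the accepting sink q2.
        0   1  
>  q0   q3  q1 
   q1   q3  q2 
 * q2   q2  q2 
   q3   q3  q3 
(> = start, * = accepting)

start=q0 accept=q2 q0-0->q3 q0-1->q1 q1-0->q3 q1-1->q2 q2-0->q2 q2-1->q2 q3-0->q3 q3-1->q3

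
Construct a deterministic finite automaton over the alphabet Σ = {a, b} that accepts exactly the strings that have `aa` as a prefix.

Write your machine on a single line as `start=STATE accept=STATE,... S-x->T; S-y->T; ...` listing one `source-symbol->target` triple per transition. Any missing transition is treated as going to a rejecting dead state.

start=S0; accept=S2; S0-a->S1; S0-b->S3; S1-a->S2; S1-b->S3; S2-a->S2; S2-b->S2; S3-a->S3; S3-b->S3

Check the first 2 symbols one by one: S0 through S1 record how many have matched `aa` so far; any wrong symbol goes to the dead state S3. After all 2 match we enter the accepting sink S2.
4 states suffice.
        a   b  
>  S0   S1  S3 
   S1   S2  S3 
 * S2   S2  S2 
   S3   S3  S3 
(> = start, * = accepting)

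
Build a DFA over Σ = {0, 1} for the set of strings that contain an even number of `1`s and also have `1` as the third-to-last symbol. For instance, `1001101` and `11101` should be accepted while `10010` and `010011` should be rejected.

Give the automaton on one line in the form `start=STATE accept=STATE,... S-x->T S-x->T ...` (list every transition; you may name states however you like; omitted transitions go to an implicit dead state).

Build one automaton per condition and run them in lockstep. The first has 2 states tracking the count of `1`s modulo 2; the second has 15 states tracking the last 3 symbols read. A product state is a pair (one from each), accepting exactly when both do.
23 states suffice.
       0  1 
>  A   B  C 
   B   D  E 
   C   F  G 
   D   H  I 
   E   J  K 
   F   L  M 
   G   N  O 
   H   H  I 
   I   J  K 
   J   L  M 
   K   N  O 
   L   P  Q 
 * M   R  S 
 * N   T  U 
   O   V  W 
   P   P  Q 
   Q   R  S 
   R   T  U 
   S   V  W 
 * T   H  I 
   U   J  K 
   V   L  M 
 * W   N  O 
(> = start, * = accepting)

start=A accept=M,N,T,W A-0->B A-1->C B-0->D B-1->E C-0->F C-1->G D-0->H D-1->I E-0->J E-1->K F-0->L F-1->M G-0->N G-1->O H-0->H H-1->I I-0->J I-1->K J-0->L J-1->M K-0->N K-1->O L-0->P L-1->Q M-0->R M-1->S N-0->T N-1->U O-0->V O-1->W P-0->P P-1->Q Q-0->R Q-1->S R-0->T R-1->U S-0->V S-1->W T-0->H T-1->I U-0->J U-1->K V-0->L V-1->M W-0->N W-1->O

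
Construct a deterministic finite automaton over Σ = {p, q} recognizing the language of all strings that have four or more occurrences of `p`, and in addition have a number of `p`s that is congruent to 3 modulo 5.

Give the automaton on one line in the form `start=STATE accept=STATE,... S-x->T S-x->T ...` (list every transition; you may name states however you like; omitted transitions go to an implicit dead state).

Build one automaton per condition and run them in lockstep. The first has 6 states tracking the count of `p`s, saturating at 5; the second has 5 states tracking the count of `p`s modulo 5. A product state is a pair (one from each), accepting exactly when both do. After merging equivalent states the machine shrinks.
A 9-state machine:
       p  q 
>  A   B  A 
   B   C  B 
   C   D  C 
   D   E  D 
   E   F  E 
   F   G  F 
   G   H  G 
   H   I  H 
 * I   E  I 
(> = start, * = accepting)

start=A accept=I A-p->B A-q->A B-p->C B-q->B C-p->D C-q->C D-p->E D-q->D E-p->F E-q->E F-p->G F-q->F G-p->H G-q->G H-p->I H-q->H I-p->E I-q->I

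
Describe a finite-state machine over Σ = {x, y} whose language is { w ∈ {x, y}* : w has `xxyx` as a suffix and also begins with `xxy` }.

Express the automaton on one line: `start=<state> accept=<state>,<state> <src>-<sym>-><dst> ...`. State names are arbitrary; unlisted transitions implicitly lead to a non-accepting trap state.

Handle the two conditions separately and then intersect. The first has 5 states tracking how much of the suffix `xxyx` has currently been matched; the second has 5 states tracking whether the input so far still matches the prefix `xxy`. A product state is a pair (one from each), accepting exactly when both do. Equivalent product states are then merged.
With 9 states:
        x   y  
>  q0   q1  q2 
   q1   q3  q2 
   q2   q2  q2 
   q3   q2  q4 
   q4   q5  q6 
 * q5   q7  q6 
   q6   q8  q6 
   q7   q7  q4 
   q8   q7  q6 
(> = start, * = accepting)

start=q0 accept=q5 q0-x->q1 q0-y->q2 q1-x->q3 q1-y->q2 q2-x->q2 q2-y->q2 q3-x->q2 q3-y->q4 q4-x->q5 q4-y->q6 q5-x->q7 q5-y->q6 q6-x->q8 q6-y->q6 q7-x->q7 q7-y->q4 q8-x->q7 q8-y->q6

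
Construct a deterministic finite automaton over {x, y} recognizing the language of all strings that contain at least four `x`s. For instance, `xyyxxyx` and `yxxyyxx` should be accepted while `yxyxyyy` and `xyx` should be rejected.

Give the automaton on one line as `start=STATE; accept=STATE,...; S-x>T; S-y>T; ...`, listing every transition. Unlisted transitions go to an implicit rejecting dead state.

Only the number of `x`s matters, and only up to 5. Make a chain A → B → C → D → E → F advanced by each `x` (with F absorbing); every other symbol self-loops. The accepting set is {E, F}.
6 states suffice.
       x  y 
>  A   B  A 
   B   C  B 
   C   D  C 
   D   E  D 
 * E   F  E 
 * F   F  F 
(> = start, * = accepting)

start=A; accept=E,F; A-x>B; A-y>A; B-x>C; B-y>B; C-x>D; C-y>C; D-x>E; D-y>D; E-x>F; E-y>E; F-x>F; F-y>F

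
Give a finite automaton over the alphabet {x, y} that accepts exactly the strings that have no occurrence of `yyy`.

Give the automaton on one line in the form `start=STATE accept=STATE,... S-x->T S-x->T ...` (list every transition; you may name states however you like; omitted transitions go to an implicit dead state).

start=q0 accept=q0,q1,q2 q0-x->q0 q0-y->q1 q1-x->q0 q1-y->q2 q2-x->q0 q2-y->q3 q3-x->q3 q3-y->q3

This is the complement of 'contains `yyy`'. Use the same substring-matching states — q0 through q3 holding how much of `yyy` has just been matched — but flip the accepting set: everything except the trap q3 accepts.
        x   y  
>* q0   q0  q1 
 * q1   q0  q2 
 * q2   q0  q3 
   q3   q3  q3 
(> = start, * = accepting)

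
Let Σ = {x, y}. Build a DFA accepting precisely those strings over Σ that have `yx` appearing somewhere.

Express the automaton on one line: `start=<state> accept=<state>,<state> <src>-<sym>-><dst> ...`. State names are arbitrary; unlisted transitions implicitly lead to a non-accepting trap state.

start=q0 accept=q2 q0-x->q0 q0-y->q1 q1-x->q2 q1-y->q1 q2-x->q2 q2-y->q2

Track how much of `yx` has been matched so far: state q0 is no progress, q2 is the absorbing accept state reached once `yx` has occurred. Intermediate states record partial matches; on a mismatch, fall back to the longest reusable overlap.
A 3-state machine:
        x   y  
>  q0   q0  q1 
   q1   q2  q1 
 * q2   q2  q2 
(> = start, * = accepting)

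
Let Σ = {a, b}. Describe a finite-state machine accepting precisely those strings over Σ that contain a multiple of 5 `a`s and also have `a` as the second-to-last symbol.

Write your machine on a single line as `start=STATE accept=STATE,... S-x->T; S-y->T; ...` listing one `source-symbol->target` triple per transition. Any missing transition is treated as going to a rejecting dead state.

Build one automaton per condition and run them in lockstep. The first has 5 states tracking the count of `a`s modulo 5; the second has 7 states tracking the last 2 symbols read. A product state is a pair (one from each), accepting exactly when both do. After merging equivalent states the machine shrinks.
        a   b  
>  q0   q1  q0 
   q1   q2  q1 
   q2   q3  q2 
   q3   q4  q3 
   q4   q5  q6 
 * q5   q1  q7 
   q6   q8  q6 
 * q7   q1  q0 
   q8   q1  q7 
(> = start, * = accepting)

start=q0; accept=q5,q7; q0-a->q1; q0-b->q0; q1-a->q2; q1-b->q1; q2-a->q3; q2-b->q2; q3-a->q4; q3-b->q3; q4-a->q5; q4-b->q6; q5-a->q1; q5-b->q7; q6-a->q8; q6-b->q6; q7-a->q1; q7-b->q0; q8-a->q1; q8-b->q7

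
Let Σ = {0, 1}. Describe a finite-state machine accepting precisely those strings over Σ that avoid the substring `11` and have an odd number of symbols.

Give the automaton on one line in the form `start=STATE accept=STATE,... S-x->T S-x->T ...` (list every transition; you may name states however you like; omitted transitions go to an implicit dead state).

Run two small machines in parallel and take their product. One (3 states) tracks partial matches of the forbidden pattern `11`; the other (2 states) tracks the input length modulo 2. Each combined state is a pair, one component from each; accept when both components accept.
6 states suffice.
        0   1  
>  s0   s1  s2 
 * s1   s0  s3 
 * s2   s0  s4 
   s3   s1  s5 
   s4   s5  s5 
   s5   s4  s4 
(> = start, * = accepting)

start=s0 accept=s1,s2 s0-0->s1 s0-1->s2 s1-0->s0 s1-1->s3 s2-0->s0 s2-1->s4 s3-0->s1 s3-1->s5 s4-0->s5 s4-1->s5 s5-0->s4 s5-1->s4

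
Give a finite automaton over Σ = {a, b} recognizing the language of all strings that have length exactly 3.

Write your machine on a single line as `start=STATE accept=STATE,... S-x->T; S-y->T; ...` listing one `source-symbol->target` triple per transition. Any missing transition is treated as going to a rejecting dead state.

start=q0; accept=q3; q0-a->q1; q0-b->q1; q1-a->q2; q1-b->q2; q2-a->q3; q2-b->q3; q3-a->q4; q3-b->q4; q4-a->q4; q4-b->q4

Count input length up to 4: every symbol moves from q0 toward q4, which means 'more than 3' and absorbs. Accept from {q3}.
5 states suffice.
        a   b  
>  q0   q1  q1 
   q1   q2  q2 
   q2   q3  q3 
 * q3   q4  q4 
   q4   q4  q4 
(> = start, * = accepting)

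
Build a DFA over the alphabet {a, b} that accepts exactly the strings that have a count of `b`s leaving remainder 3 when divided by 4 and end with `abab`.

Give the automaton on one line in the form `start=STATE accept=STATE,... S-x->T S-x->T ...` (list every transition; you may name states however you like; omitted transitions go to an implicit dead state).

Run two small machines in parallel and take their product. The first has 4 states tracking the count of `b`s modulo 4; the second has 5 states tracking how much of the suffix `abab` has currently been matched. A product state is a pair (one from each), accepting exactly when both do.
20 states suffice.
          a    b  
>  q0     q1   q2 
   q1     q1   q3 
   q2     q4   q5 
   q3     q6   q5 
   q4     q4   q7 
   q5     q8   q9 
   q6     q4  q10 
   q7    q11   q9 
   q8     q8  q12 
   q9    q13   q0 
   q10   q11   q9 
   q11    q8  q14 
   q12   q15   q0 
   q13   q13  q16 
 * q14   q15   q0 
   q15   q13  q17 
   q16   q18   q2 
   q17   q18   q2 
   q18    q1  q19 
   q19    q6   q5 
(> = start, * = accepting)

start=q0 accept=q14 q0-a->q1 q0-b->q2 q1-a->q1 q1-b->q3 q2-a->q4 q2-b->q5 q3-a->q6 q3-b->q5 q4-a->q4 q4-b->q7 q5-a->q8 q5-b->q9 q6-a->q4 q6-b->q10 q7-a->q11 q7-b->q9 q8-a->q8 q8-b->q12 q9-a->q13 q9-b->q0 q10-a->q11 q10-b->q9 q11-a->q8 q11-b->q14 q12-a->q15 q12-b->q0 q13-a->q13 q13-b->q16 q14-a->q15 q14-b->q0 q15-a->q13 q15-b->q17 q16-a->q18 q16-b->q2 q17-a->q18 q17-b->q2 q18-a->q1 q18-b->q19 q19-a->q6 q19-b->q5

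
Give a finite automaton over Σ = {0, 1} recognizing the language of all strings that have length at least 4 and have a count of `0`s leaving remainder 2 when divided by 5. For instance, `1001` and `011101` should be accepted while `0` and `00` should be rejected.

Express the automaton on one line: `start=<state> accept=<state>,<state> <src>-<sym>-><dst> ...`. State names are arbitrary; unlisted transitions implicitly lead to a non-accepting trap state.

Run two small machines in parallel and take their product. One (6 states) tracks the input length, saturating at 5; the other (5 states) tracks the count of `0`s modulo 5. Each combined state is a pair, one component from each; accept when both components accept. Minimizing collapses redundant product states.
An 11-state machine:
          0    1  
>  q0     q1   q2 
   q1     q3   q4 
   q2     q4   q5 
   q3     q6   q7 
   q4     q7   q8 
   q5     q8   q5 
   q6     q9   q6 
   q7     q6  q10 
   q8    q10   q8 
   q9     q5   q9 
 * q10    q6  q10 
(> = start, * = accepting)

start=q0 accept=q10 q0-0->q1 q0-1->q2 q1-0->q3 q1-1->q4 q2-0->q4 q2-1->q5 q3-0->q6 q3-1->q7 q4-0->q7 q4-1->q8 q5-0->q8 q5-1->q5 q6-0->q9 q6-1->q6 q7-0->q6 q7-1->q10 q8-0->q10 q8-1->q8 q9-0->q5 q9-1->q9 q10-0->q6 q10-1->q10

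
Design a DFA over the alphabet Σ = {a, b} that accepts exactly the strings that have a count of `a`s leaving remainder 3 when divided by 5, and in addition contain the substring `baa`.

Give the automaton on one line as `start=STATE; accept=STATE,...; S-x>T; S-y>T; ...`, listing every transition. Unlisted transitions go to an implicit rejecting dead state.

start=S0; accept=S13; S0-a>S1; S0-b>S2; S1-a>S3; S1-b>S4; S2-a>S5; S2-b>S2; S3-a>S6; S3-b>S7; S4-a>S8; S4-b>S4; S5-a>S9; S5-b>S4; S6-a>S10; S6-b>S11; S7-a>S12; S7-b>S7; S8-a>S13; S8-b>S7; S9-a>S13; S9-b>S9; S10-a>S0; S10-b>S14; S11-a>S15; S11-b>S11; S12-a>S16; S12-b>S11; S13-a>S16; S13-b>S13; S14-a>S17; S14-b>S14; S15-a>S18; S15-b>S14; S16-a>S18; S16-b>S16; S17-a>S19; S17-b>S2; S18-a>S19; S18-b>S18; S19-a>S9; S19-b>S19

Run two small machines in parallel and take their product. One (5 states) tracks the count of `a`s modulo 5; the other (4 states) tracks whether and how much of `baa` has been seen. Each combined state is a pair, one component from each; accept when both components accept.
A 20-state machine:
          a    b  
>  S0     S1   S2 
   S1     S3   S4 
   S2     S5   S2 
   S3     S6   S7 
   S4     S8   S4 
   S5     S9   S4 
   S6    S10  S11 
   S7    S12   S7 
   S8    S13   S7 
   S9    S13   S9 
   S10    S0  S14 
   S11   S15  S11 
   S12   S16  S11 
 * S13   S16  S13 
   S14   S17  S14 
   S15   S18  S14 
   S16   S18  S16 
   S17   S19   S2 
   S18   S19  S18 
   S19    S9  S19 
(> = start, * = accepting)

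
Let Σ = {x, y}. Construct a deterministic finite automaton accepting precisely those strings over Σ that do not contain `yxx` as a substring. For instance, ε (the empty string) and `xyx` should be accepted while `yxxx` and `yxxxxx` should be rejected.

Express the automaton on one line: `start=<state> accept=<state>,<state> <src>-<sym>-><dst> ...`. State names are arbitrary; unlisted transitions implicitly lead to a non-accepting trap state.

This is the complement of 'contains `yxx`'. Use the same substring-matching states — q0 through q3 holding how much of `yxx` has just been matched — but flip the accepting set: everything except the trap q3 accepts.
4 states suffice.
        x   y  
>* q0   q0  q1 
 * q1   q2  q1 
 * q2   q3  q1 
   q3   q3  q3 
(> = start, * = accepting)

start=q0 accept=q0,q1,q2 q0-x->q0 q0-y->q1 q1-x->q2 q1-y->q1 q2-x->q3 q2-y->q1 q3-x->q3 q3-y->q3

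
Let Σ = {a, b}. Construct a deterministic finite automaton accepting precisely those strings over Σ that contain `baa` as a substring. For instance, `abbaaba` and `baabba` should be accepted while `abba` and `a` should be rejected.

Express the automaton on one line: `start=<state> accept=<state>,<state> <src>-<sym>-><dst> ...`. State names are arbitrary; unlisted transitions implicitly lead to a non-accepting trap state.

start=q0 accept=q3 q0-a->q0 q0-b->q1 q1-a->q2 q1-b->q1 q2-a->q3 q2-b->q1 q3-a->q3 q3-b->q3

Track how much of `baa` has been matched so far: state q0 is no progress, q3 is the absorbing accept state reached once `baa` has occurred. Intermediate states record partial matches; on a mismatch, fall back to the longest reusable overlap.
A 4-state machine:
        a   b  
>  q0   q0  q1 
   q1   q2  q1 
   q2   q3  q1 
 * q3   q3  q3 
(> = start, * = accepting)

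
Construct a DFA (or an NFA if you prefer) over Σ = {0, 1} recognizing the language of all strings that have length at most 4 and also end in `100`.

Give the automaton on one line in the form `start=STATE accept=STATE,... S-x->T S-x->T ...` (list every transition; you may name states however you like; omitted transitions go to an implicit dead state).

start=q0 accept=q6 q0-0->q1 q0-1->q2 q1-0->q3 q1-1->q4 q2-0->q5 q2-1->q4 q3-0->q3 q3-1->q3 q4-0->q5 q4-1->q3 q5-0->q6 q5-1->q3 q6-0->q3 q6-1->q3

Run two small machines in parallel and take their product. One (6 states) tracks the input length, saturating at 5; the other (4 states) tracks how much of the suffix `100` has currently been matched. Each combined state is a pair, one component from each; accept when both components accept. Minimizing collapses redundant product states.
A 7-state machine:
        0   1  
>  q0   q1  q2 
   q1   q3  q4 
   q2   q5  q4 
   q3   q3  q3 
   q4   q5  q3 
   q5   q6  q3 
 * q6   q3  q3 
(> = start, * = accepting)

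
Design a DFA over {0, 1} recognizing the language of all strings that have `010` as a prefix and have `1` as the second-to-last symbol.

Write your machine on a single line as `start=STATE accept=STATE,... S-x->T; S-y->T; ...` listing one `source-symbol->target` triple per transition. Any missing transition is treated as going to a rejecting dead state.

Handle the two conditions separately and then intersect. One (5 states) tracks whether the input so far still matches the prefix `010`; the other (7 states) tracks the last 2 symbols read. Each combined state is a pair, one component from each; accept when both components accept. Minimizing collapses redundant product states.
        0   1  
>  s0   s1  s2 
   s1   s2  s3 
   s2   s2  s2 
   s3   s4  s2 
 * s4   s5  s6 
   s5   s5  s6 
   s6   s4  s7 
 * s7   s4  s7 
(> = start, * = accepting)

start=s0; accept=s4,s7; s0-0->s1; s0-1->s2; s1-0->s2; s1-1->s3; s2-0->s2; s2-1->s2; s3-0->s4; s3-1->s2; s4-0->s5; s4-1->s6; s5-0->s5; s5-1->s6; s6-0->s4; s6-1->s7; s7-0->s4; s7-1->s7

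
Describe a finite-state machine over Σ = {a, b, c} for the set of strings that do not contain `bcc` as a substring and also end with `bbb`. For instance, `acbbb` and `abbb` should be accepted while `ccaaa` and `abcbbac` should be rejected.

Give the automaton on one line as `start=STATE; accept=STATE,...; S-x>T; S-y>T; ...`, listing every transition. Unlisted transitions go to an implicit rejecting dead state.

Handle the two conditions separately and then intersect. One (4 states) tracks partial matches of the forbidden pattern `bcc`; the other (4 states) tracks how much of the suffix `bbb` has currently been matched. Each combined state is a pair, one component from each; accept when both components accept. After merging equivalent states the machine shrinks.
6 states suffice.
        a   b   c  
>  q0   q0  q1  q0 
   q1   q0  q2  q3 
   q2   q0  q4  q3 
   q3   q0  q1  q5 
 * q4   q0  q4  q3 
   q5   q5  q5  q5 
(> = start, * = accepting)

start=q0; accept=q4; q0-a>q0; q0-b>q1; q0-c>q0; q1-a>q0; q1-b>q2; q1-c>q3; q2-a>q0; q2-b>q4; q2-c>q3; q3-a>q0; q3-b>q1; q3-c>q5; q4-a>q0; q4-b>q4; q4-c>q3; q5-a>q5; q5-b>q5; q5-c>q5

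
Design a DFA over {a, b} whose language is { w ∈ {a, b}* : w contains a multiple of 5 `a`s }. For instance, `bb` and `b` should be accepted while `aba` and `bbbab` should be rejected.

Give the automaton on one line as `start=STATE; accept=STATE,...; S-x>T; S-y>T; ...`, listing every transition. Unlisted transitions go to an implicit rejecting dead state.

start=q0; accept=q0; q0-a>q1; q0-b>q0; q1-a>q2; q1-b>q1; q2-a>q3; q2-b>q2; q3-a>q4; q3-b>q3; q4-a>q0; q4-b>q4

Keep the running count of `a`s modulo 5: each `a` advances along the cycle q0 → q1 → q2 → q3 → q4 → q0 while other symbols loop. Accept at q0.
With 5 states:
        a   b  
>* q0   q1  q0 
   q1   q2  q1 
   q2   q3  q2 
   q3   q4  q3 
   q4   q0  q4 
(> = start, * = accepting)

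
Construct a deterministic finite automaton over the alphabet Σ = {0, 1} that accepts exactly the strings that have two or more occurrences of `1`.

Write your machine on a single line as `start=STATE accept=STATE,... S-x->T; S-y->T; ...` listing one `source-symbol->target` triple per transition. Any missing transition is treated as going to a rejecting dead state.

start=q0; accept=q2,q3; q0-0->q0; q0-1->q1; q1-0->q1; q1-1->q2; q2-0->q2; q2-1->q3; q3-0->q3; q3-1->q3

Count `1`s, saturating at 3: states q0 through q2 mean 0 through 2 `1`s seen; q3 means more than 2. Each `1` increments (capped at q3); other symbols loop. Accept from {q2, q3}.
A 4-state machine:
        0   1  
>  q0   q0  q1 
   q1   q1  q2 
 * q2   q2  q3 
 * q3   q3  q3 
(> = start, * = accepting)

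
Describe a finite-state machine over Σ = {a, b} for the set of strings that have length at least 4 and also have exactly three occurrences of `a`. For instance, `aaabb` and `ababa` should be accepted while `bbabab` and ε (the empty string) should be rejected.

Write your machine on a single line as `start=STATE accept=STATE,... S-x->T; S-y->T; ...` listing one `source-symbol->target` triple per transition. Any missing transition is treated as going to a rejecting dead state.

start=q0; accept=q8; q0-a->q1; q0-b->q2; q1-a->q3; q1-b->q4; q2-a->q4; q2-b->q2; q3-a->q5; q3-b->q6; q4-a->q6; q4-b->q4; q5-a->q7; q5-b->q8; q6-a->q8; q6-b->q6; q7-a->q7; q7-b->q7; q8-a->q7; q8-b->q8

Build one automaton per condition and run them in lockstep. One (6 states) tracks the input length, saturating at 5; the other (5 states) tracks the count of `a`s, saturating at 4. Each combined state is a pair, one component from each; accept when both components accept. After merging equivalent states the machine shrinks.
With 9 states:
        a   b  
>  q0   q1  q2 
   q1   q3  q4 
   q2   q4  q2 
   q3   q5  q6 
   q4   q6  q4 
   q5   q7  q8 
   q6   q8  q6 
   q7   q7  q7 
 * q8   q7  q8 
(> = start, * = accepting)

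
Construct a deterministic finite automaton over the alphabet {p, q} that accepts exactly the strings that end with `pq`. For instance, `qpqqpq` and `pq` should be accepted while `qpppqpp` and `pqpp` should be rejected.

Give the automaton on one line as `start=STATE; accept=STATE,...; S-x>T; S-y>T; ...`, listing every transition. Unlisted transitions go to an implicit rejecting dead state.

start=s0; accept=s2; s0-p>s1; s0-q>s0; s1-p>s1; s1-q>s2; s2-p>s1; s2-q>s0

Remember how much of `pq` the current input suffix matches. State s0 means no match yet; s1 means the last symbol is `p`; s2 means the last 2 symbols are `pq`. Only s2 accepts. On a mismatch, fall back to the longest proper suffix that is still a prefix of `pq`.
With 3 states:
        p   q  
>  s0   s1  s0 
   s1   s1  s2 
 * s2   s1  s0 
(> = start, * = accepting)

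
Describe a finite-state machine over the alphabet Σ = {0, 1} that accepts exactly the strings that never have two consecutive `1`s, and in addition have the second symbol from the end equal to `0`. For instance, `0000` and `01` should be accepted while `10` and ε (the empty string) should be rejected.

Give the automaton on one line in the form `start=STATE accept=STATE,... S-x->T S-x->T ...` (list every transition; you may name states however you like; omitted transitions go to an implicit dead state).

start=s0 accept=s3,s4 s0-0->s1 s0-1->s2 s1-0->s3 s1-1->s4 s2-0->s5 s2-1->s6 s3-0->s3 s3-1->s4 s4-0->s5 s4-1->s6 s5-0->s3 s5-1->s4 s6-0->s7 s6-1->s6 s7-0->s8 s7-1->s9 s8-0->s8 s8-1->s9 s9-0->s7 s9-1->s6

Handle the two conditions separately and then intersect. The first has 3 states tracking partial matches of the forbidden pattern `11`; the second has 7 states tracking the last 2 symbols read. A product state is a pair (one from each), accepting exactly when both do.
A 10-state machine:
        0   1  
>  s0   s1  s2 
   s1   s3  s4 
   s2   s5  s6 
 * s3   s3  s4 
 * s4   s5  s6 
   s5   s3  s4 
   s6   s7  s6 
   s7   s8  s9 
   s8   s8  s9 
   s9   s7  s6 
(> = start, * = accepting)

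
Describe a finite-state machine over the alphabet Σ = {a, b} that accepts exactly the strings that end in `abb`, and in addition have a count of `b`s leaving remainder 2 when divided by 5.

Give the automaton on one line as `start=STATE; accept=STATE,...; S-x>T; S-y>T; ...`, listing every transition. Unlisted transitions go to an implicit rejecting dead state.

Run two small machines in parallel and take their product. The first has 4 states tracking how much of the suffix `abb` has currently been matched; the second has 5 states tracking the count of `b`s modulo 5. A product state is a pair (one from each), accepting exactly when both do.
A 20-state machine:
          a    b  
>  q0     q1   q2 
   q1     q1   q3 
   q2     q4   q5 
   q3     q4   q6 
   q4     q4   q7 
   q5     q8   q9 
 * q6     q8   q9 
   q7     q8  q10 
   q8     q8  q11 
   q9    q12  q13 
   q10   q12  q13 
   q11   q12  q14 
   q12   q12  q15 
   q13   q16   q0 
   q14   q16   q0 
   q15   q16  q17 
   q16   q16  q18 
   q17    q1   q2 
   q18    q1  q19 
   q19    q4   q5 
(> = start, * = accepting)

start=q0; accept=q6; q0-a>q1; q0-b>q2; q1-a>q1; q1-b>q3; q2-a>q4; q2-b>q5; q3-a>q4; q3-b>q6; q4-a>q4; q4-b>q7; q5-a>q8; q5-b>q9; q6-a>q8; q6-b>q9; q7-a>q8; q7-b>q10; q8-a>q8; q8-b>q11; q9-a>q12; q9-b>q13; q10-a>q12; q10-b>q13; q11-a>q12; q11-b>q14; q12-a>q12; q12-b>q15; q13-a>q16; q13-b>q0; q14-a>q16; q14-b>q0; q15-a>q16; q15-b>q17; q16-a>q16; q16-b>q18; q17-a>q1; q17-b>q2; q18-a>q1; q18-b>q19; q19-a>q4; q19-b>q5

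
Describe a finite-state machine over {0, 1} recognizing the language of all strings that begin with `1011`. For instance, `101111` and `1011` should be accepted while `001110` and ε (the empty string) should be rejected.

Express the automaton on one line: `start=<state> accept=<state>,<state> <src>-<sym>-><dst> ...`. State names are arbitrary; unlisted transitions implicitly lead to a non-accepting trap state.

Walk along `1011` while the input agrees: from S0 take `1` to S1, and so on. Any deviation drops to the rejecting sink S5. Once S4 is reached the prefix is confirmed and every continuation is accepted.
A 6-state machine:
        0   1  
>  S0   S5  S1 
   S1   S2  S5 
   S2   S5  S3 
   S3   S5  S4 
 * S4   S4  S4 
   S5   S5  S5 
(> = start, * = accepting)

start=S0 accept=S4 S0-0->S5 S0-1->S1 S1-0->S2 S1-1->S5 S2-0->S5 S2-1->S3 S3-0->S5 S3-1->S4 S4-0->S4 S4-1->S4 S5-0->S5 S5-1->S5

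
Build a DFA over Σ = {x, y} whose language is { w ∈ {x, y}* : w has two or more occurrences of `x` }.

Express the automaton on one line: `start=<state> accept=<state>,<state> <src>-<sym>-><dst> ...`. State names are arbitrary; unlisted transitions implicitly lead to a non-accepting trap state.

start=S0 accept=S2,S3 S0-x->S1 S0-y->S0 S1-x->S2 S1-y->S1 S2-x->S3 S2-y->S2 S3-x->S3 S3-y->S3

Only the number of `x`s matters, and only up to 3. Make a chain S0 → S1 → S2 → S3 advanced by each `x` (with S3 absorbing); every other symbol self-loops. The accepting set is {S2, S3}.
With 4 states:
        x   y  
>  S0   S1  S0 
   S1   S2  S1 
 * S2   S3  S2 
 * S3   S3  S3 
(> = start, * = accepting)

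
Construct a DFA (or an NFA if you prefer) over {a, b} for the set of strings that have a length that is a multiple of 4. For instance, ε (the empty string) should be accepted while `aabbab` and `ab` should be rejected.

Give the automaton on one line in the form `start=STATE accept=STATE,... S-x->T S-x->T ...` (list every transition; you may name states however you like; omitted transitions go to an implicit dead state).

start=S0 accept=S0 S0-a->S1 S0-b->S1 S1-a->S2 S1-b->S2 S2-a->S3 S2-b->S3 S3-a->S0 S3-b->S0

Only the length mod 4 matters, so use a 4-cycle: from any state, every input symbol moves to the next state, wrapping S3 back to S0. Mark S0 accepting.
4 states suffice.
        a   b  
>* S0   S1  S1 
   S1   S2  S2 
   S2   S3  S3 
   S3   S0  S0 
(> = start, * = accepting)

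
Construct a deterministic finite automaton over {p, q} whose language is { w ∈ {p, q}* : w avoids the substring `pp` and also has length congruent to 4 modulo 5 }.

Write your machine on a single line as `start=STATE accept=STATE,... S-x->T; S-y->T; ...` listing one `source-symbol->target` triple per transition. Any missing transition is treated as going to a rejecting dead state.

start=S0; accept=S10,S11; S0-p->S1; S0-q->S2; S1-p->S3; S1-q->S4; S2-p->S5; S2-q->S4; S3-p->S6; S3-q->S6; S4-p->S7; S4-q->S8; S5-p->S6; S5-q->S8; S6-p->S9; S6-q->S9; S7-p->S9; S7-q->S10; S8-p->S11; S8-q->S10; S9-p->S12; S9-q->S12; S10-p->S13; S10-q->S0; S11-p->S12; S11-q->S0; S12-p->S14; S12-q->S14; S13-p->S14; S13-q->S2; S14-p->S3; S14-q->S3

Run two small machines in parallel and take their product. One (3 states) tracks partial matches of the forbidden pattern `pp`; the other (5 states) tracks the input length modulo 5. Each combined state is a pair, one component from each; accept when both components accept.
15 states suffice.
          p    q  
>  S0     S1   S2 
   S1     S3   S4 
   S2     S5   S4 
   S3     S6   S6 
   S4     S7   S8 
   S5     S6   S8 
   S6     S9   S9 
   S7     S9  S10 
   S8    S11  S10 
   S9    S12  S12 
 * S10   S13   S0 
 * S11   S12   S0 
   S12   S14  S14 
   S13   S14   S2 
   S14    S3   S3 
(> = start, * = accepting)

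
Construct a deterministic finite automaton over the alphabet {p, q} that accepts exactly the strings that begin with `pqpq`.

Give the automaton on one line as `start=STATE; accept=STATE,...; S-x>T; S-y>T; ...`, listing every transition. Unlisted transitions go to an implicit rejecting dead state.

start=S0; accept=S4; S0-p>S1; S0-q>S5; S1-p>S5; S1-q>S2; S2-p>S3; S2-q>S5; S3-p>S5; S3-q>S4; S4-p>S4; S4-q>S4; S5-p>S5; S5-q>S5

Walk along `pqpq` while the input agrees: from S0 take `p` to S1, and so on. Any deviation drops to the rejecting sink S5. Once S4 is reached the prefix is confirmed and every continuation is accepted.
6 states suffice.
        p   q  
>  S0   S1  S5 
   S1   S5  S2 
   S2   S3  S5 
   S3   S5  S4 
 * S4   S4  S4 
   S5   S5  S5 
(> = start, * = accepting)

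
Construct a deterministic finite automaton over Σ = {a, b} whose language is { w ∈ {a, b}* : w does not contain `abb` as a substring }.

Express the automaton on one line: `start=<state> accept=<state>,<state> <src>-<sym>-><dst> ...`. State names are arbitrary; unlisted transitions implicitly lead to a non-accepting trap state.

Track partial matches of the forbidden pattern `abb`. State q3 is a dead state reached once `abb` has occurred; every other state accepts. q0 means no part of `abb` is currently matched.
A 4-state machine:
        a   b  
>* q0   q1  q0 
 * q1   q1  q2 
 * q2   q1  q3 
   q3   q3  q3 
(> = start, * = accepting)

start=q0 accept=q0,q1,q2 q0-a->q1 q0-b->q0 q1-a->q1 q1-b->q2 q2-a->q1 q2-b->q3 q3-a->q3 q3-b->q3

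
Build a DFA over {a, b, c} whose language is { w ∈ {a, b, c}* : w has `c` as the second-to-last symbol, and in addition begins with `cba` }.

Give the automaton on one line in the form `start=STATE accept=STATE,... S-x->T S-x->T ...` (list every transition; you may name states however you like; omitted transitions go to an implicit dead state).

start=s0 accept=s6,s7 s0-a->s1 s0-b->s1 s0-c->s2 s1-a->s1 s1-b->s1 s1-c->s1 s2-a->s1 s2-b->s3 s2-c->s1 s3-a->s4 s3-b->s1 s3-c->s1 s4-a->s4 s4-b->s4 s4-c->s5 s5-a->s6 s5-b->s6 s5-c->s7 s6-a->s4 s6-b->s4 s6-c->s5 s7-a->s6 s7-b->s6 s7-c->s7

Build one automaton per condition and run them in lockstep. The first has 13 states tracking the last 2 symbols read; the second has 5 states tracking whether the input so far still matches the prefix `cba`. A product state is a pair (one from each), accepting exactly when both do. After merging equivalent states the machine shrinks.
With 8 states:
        a   b   c  
>  s0   s1  s1  s2 
   s1   s1  s1  s1 
   s2   s1  s3  s1 
   s3   s4  s1  s1 
   s4   s4  s4  s5 
   s5   s6  s6  s7 
 * s6   s4  s4  s5 
 * s7   s6  s6  s7 
(> = start, * = accepting)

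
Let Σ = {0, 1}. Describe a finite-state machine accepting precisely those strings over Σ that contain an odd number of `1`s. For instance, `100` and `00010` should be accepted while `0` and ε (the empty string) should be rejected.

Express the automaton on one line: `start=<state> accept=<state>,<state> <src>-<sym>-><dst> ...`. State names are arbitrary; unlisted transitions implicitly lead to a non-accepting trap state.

start=S0 accept=S1 S0-0->S0 S0-1->S1 S1-0->S1 S1-1->S0

The only thing that matters is how many `1`s have appeared, reduced mod 2. Use one state per residue: S0 for 0, …, S1 for 1. Reading `1` moves to the next residue; anything else stays put. S1 is accepting.
        0   1  
>  S0   S0  S1 
 * S1   S1  S0 
(> = start, * = accepting)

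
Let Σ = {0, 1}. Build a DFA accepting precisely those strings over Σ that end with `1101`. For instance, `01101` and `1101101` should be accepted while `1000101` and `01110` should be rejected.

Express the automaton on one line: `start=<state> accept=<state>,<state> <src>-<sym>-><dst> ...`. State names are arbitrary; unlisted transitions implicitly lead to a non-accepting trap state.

Let each state record the length of the longest suffix of the input read so far that is also a prefix of `1101`. s1 means the last symbol is `1`; s2 means the last 2 symbols are `11`; s3 means the last 3 symbols are `110`; s4 means the last 4 symbols are `1101`. Accept only at s4, where the string currently ends in `1101`.
5 states suffice.
        0   1  
>  s0   s0  s1 
   s1   s0  s2 
   s2   s3  s2 
   s3   s0  s4 
 * s4   s0  s2 
(> = start, * = accepting)

start=s0 accept=s4 s0-0->s0 s0-1->s1 s1-0->s0 s1-1->s2 s2-0->s3 s2-1->s2 s3-0->s0 s3-1->s4 s4-0->s0 s4-1->s2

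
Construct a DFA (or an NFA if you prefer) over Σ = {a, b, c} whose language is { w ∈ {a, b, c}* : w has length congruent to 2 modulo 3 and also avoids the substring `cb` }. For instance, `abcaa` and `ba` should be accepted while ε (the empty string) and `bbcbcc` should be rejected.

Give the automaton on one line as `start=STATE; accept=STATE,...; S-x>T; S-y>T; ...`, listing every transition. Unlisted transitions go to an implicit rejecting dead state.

Build one automaton per condition and run them in lockstep. One (3 states) tracks the input length modulo 3; the other (3 states) tracks partial matches of the forbidden pattern `cb`. Each combined state is a pair, one component from each; accept when both components accept. Minimizing collapses redundant product states.
A 7-state machine:
        a   b   c  
>  s0   s1  s1  s2 
   s1   s3  s3  s4 
   s2   s3  s5  s4 
 * s3   s0  s0  s6 
 * s4   s0  s5  s6 
   s5   s5  s5  s5 
   s6   s1  s5  s2 
(> = start, * = accepting)

start=s0; accept=s3,s4; s0-a>s1; s0-b>s1; s0-c>s2; s1-a>s3; s1-b>s3; s1-c>s4; s2-a>s3; s2-b>s5; s2-c>s4; s3-a>s0; s3-b>s0; s3-c>s6; s4-a>s0; s4-b>s5; s4-c>s6; s5-a>s5; s5-b>s5; s5-c>s5; s6-a>s1; s6-b>s5; s6-c>s2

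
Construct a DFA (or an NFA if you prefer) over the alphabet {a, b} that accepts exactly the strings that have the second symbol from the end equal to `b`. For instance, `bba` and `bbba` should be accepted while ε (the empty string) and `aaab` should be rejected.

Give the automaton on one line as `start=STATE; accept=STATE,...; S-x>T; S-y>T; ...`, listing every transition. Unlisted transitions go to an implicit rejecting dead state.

start=q0; accept=q5,q6; q0-a>q1; q0-b>q2; q1-a>q3; q1-b>q4; q2-a>q5; q2-b>q6; q3-a>q3; q3-b>q4; q4-a>q5; q4-b>q6; q5-a>q3; q5-b>q4; q6-a>q5; q6-b>q6

Because acceptance depends on a position counted from the end, the machine has to buffer the most recent 2 symbols. Make each state the string of the last up-to-2 symbols read; on input `x` shift the window left and append `x`. Accept when the buffered window has length 2 and begins with `b`.
7 states suffice.
        a   b  
>  q0   q1  q2 
   q1   q3  q4 
   q2   q5  q6 
   q3   q3  q4 
   q4   q5  q6 
 * q5   q3  q4 
 * q6   q5  q6 
(> = start, * = accepting)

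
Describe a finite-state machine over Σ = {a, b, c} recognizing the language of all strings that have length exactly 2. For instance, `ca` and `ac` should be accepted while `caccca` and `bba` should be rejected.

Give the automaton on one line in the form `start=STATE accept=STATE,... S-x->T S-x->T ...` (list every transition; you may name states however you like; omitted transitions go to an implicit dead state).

Count input length up to 3: every symbol moves from s0 toward s3, which means 'more than 2' and absorbs. Accept from {s2}.
        a   b   c  
>  s0   s1  s1  s1 
   s1   s2  s2  s2 
 * s2   s3  s3  s3 
   s3   s3  s3  s3 
(> = start, * = accepting)

start=s0 accept=s2 s0-a->s1 s0-b->s1 s0-c->s1 s1-a->s2 s1-b->s2 s1-c->s2 s2-a->s3 s2-b->s3 s2-c->s3 s3-a->s3 s3-b->s3 s3-c->s3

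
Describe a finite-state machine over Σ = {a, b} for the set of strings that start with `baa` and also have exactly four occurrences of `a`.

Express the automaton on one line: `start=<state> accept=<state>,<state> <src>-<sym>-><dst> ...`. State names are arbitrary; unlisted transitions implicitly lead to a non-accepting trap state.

Run two small machines in parallel and take their product. The first has 5 states tracking whether the input so far still matches the prefix `baa`; the second has 6 states tracking the count of `a`s, saturating at 5. A product state is a pair (one from each), accepting exactly when both do. After merging equivalent states the machine shrinks.
A 7-state machine:
        a   b  
>  S0   S1  S2 
   S1   S1  S1 
   S2   S3  S1 
   S3   S4  S1 
   S4   S5  S4 
   S5   S6  S5 
 * S6   S1  S6 
(> = start, * = accepting)

start=S0 accept=S6 S0-a->S1 S0-b->S2 S1-a->S1 S1-b->S1 S2-a->S3 S2-b->S1 S3-a->S4 S3-b->S1 S4-a->S5 S4-b->S4 S5-a->S6 S5-b->S5 S6-a->S1 S6-b->S6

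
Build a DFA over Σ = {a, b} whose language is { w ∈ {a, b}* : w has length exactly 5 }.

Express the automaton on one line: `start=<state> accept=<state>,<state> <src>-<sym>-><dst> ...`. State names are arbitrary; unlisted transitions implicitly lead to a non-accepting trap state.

We only need to distinguish lengths 0, 1, …, 5, and '>5'. Chain S0 → S1 → S2 → S3 → S4 → S5 → S6 on every symbol, with S6 looping. Accepting states: {S5}.
A 7-state machine:
        a   b  
>  S0   S1  S1 
   S1   S2  S2 
   S2   S3  S3 
   S3   S4  S4 
   S4   S5  S5 
 * S5   S6  S6 
   S6   S6  S6 
(> = start, * = accepting)

start=S0 accept=S5 S0-a->S1 S0-b->S1 S1-a->S2 S1-b->S2 S2-a->S3 S2-b->S3 S3-a->S4 S3-b->S4 S4-a->S5 S4-b->S5 S5-a->S6 S5-b->S6 S6-a->S6 S6-b->S6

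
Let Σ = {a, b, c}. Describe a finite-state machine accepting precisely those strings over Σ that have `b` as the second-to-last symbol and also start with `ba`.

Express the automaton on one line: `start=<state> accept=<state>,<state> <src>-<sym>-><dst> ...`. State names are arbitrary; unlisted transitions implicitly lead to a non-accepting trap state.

start=q0 accept=q3,q6 q0-a->q1 q0-b->q2 q0-c->q1 q1-a->q1 q1-b->q1 q1-c->q1 q2-a->q3 q2-b->q1 q2-c->q1 q3-a->q4 q3-b->q5 q3-c->q4 q4-a->q4 q4-b->q5 q4-c->q4 q5-a->q3 q5-b->q6 q5-c->q3 q6-a->q3 q6-b->q6 q6-c->q3

Build one automaton per condition and run them in lockstep. One (13 states) tracks the last 2 symbols read; the other (4 states) tracks whether the input so far still matches the prefix `ba`. Each combined state is a pair, one component from each; accept when both components accept. After merging equivalent states the machine shrinks.
With 7 states:
        a   b   c  
>  q0   q1  q2  q1 
   q1   q1  q1  q1 
   q2   q3  q1  q1 
 * q3   q4  q5  q4 
   q4   q4  q5  q4 
   q5   q3  q6  q3 
 * q6   q3  q6  q3 
(> = start, * = accepting)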